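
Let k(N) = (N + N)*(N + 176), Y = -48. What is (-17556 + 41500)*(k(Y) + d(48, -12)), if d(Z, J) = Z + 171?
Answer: -288980136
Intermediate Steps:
d(Z, J) = 171 + Z
k(N) = 2*N*(176 + N) (k(N) = (2*N)*(176 + N) = 2*N*(176 + N))
(-17556 + 41500)*(k(Y) + d(48, -12)) = (-17556 + 41500)*(2*(-48)*(176 - 48) + (171 + 48)) = 23944*(2*(-48)*128 + 219) = 23944*(-12288 + 219) = 23944*(-12069) = -288980136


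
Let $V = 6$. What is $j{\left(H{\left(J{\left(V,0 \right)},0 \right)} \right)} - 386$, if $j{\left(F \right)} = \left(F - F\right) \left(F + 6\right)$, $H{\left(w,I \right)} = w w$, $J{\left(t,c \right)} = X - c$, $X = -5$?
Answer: $-386$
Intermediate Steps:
$J{\left(t,c \right)} = -5 - c$
$H{\left(w,I \right)} = w^{2}$
$j{\left(F \right)} = 0$ ($j{\left(F \right)} = 0 \left(6 + F\right) = 0$)
$j{\left(H{\left(J{\left(V,0 \right)},0 \right)} \right)} - 386 = 0 - 386 = -386$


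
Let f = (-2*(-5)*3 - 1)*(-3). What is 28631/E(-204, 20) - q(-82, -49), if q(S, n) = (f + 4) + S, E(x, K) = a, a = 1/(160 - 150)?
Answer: 286475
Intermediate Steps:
f = -87 (f = (10*3 - 1)*(-3) = (30 - 1)*(-3) = 29*(-3) = -87)
a = ⅒ (a = 1/10 = ⅒ ≈ 0.10000)
E(x, K) = ⅒
q(S, n) = -83 + S (q(S, n) = (-87 + 4) + S = -83 + S)
28631/E(-204, 20) - q(-82, -49) = 28631/(⅒) - (-83 - 82) = 28631*10 - 1*(-165) = 286310 + 165 = 286475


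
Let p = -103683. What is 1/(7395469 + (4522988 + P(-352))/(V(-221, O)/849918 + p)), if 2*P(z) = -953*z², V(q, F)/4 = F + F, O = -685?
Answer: 3389309749/25067317303488205 ≈ 1.3521e-7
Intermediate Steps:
V(q, F) = 8*F (V(q, F) = 4*(F + F) = 4*(2*F) = 8*F)
P(z) = -953*z²/2 (P(z) = (-953*z²)/2 = -953*z²/2)
1/(7395469 + (4522988 + P(-352))/(V(-221, O)/849918 + p)) = 1/(7395469 + (4522988 - 953/2*(-352)²)/((8*(-685))/849918 - 103683)) = 1/(7395469 + (4522988 - 953/2*123904)/(-5480*1/849918 - 103683)) = 1/(7395469 + (4522988 - 59040256)/(-2740/424959 - 103683)) = 1/(7395469 - 54517268/(-44061026737/424959)) = 1/(7395469 - 54517268*(-424959/44061026737)) = 1/(7395469 + 1782123360924/3389309749) = 1/(25067317303488205/3389309749) = 3389309749/25067317303488205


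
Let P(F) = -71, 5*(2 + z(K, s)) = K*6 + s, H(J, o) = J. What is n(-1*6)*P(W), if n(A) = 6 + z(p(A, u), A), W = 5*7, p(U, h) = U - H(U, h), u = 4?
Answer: -994/5 ≈ -198.80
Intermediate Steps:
p(U, h) = 0 (p(U, h) = U - U = 0)
W = 35
z(K, s) = -2 + s/5 + 6*K/5 (z(K, s) = -2 + (K*6 + s)/5 = -2 + (6*K + s)/5 = -2 + (s + 6*K)/5 = -2 + (s/5 + 6*K/5) = -2 + s/5 + 6*K/5)
n(A) = 4 + A/5 (n(A) = 6 + (-2 + A/5 + (6/5)*0) = 6 + (-2 + A/5 + 0) = 6 + (-2 + A/5) = 4 + A/5)
n(-1*6)*P(W) = (4 + (-1*6)/5)*(-71) = (4 + (⅕)*(-6))*(-71) = (4 - 6/5)*(-71) = (14/5)*(-71) = -994/5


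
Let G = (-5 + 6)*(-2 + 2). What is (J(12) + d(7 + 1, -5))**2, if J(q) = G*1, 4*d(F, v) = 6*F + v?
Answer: 1849/16 ≈ 115.56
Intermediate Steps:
G = 0 (G = 1*0 = 0)
d(F, v) = v/4 + 3*F/2 (d(F, v) = (6*F + v)/4 = (v + 6*F)/4 = v/4 + 3*F/2)
J(q) = 0 (J(q) = 0*1 = 0)
(J(12) + d(7 + 1, -5))**2 = (0 + ((1/4)*(-5) + 3*(7 + 1)/2))**2 = (0 + (-5/4 + (3/2)*8))**2 = (0 + (-5/4 + 12))**2 = (0 + 43/4)**2 = (43/4)**2 = 1849/16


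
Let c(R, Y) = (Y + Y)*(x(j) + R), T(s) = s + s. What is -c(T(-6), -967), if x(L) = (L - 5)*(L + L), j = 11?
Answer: 232080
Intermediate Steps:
x(L) = 2*L*(-5 + L) (x(L) = (-5 + L)*(2*L) = 2*L*(-5 + L))
T(s) = 2*s
c(R, Y) = 2*Y*(132 + R) (c(R, Y) = (Y + Y)*(2*11*(-5 + 11) + R) = (2*Y)*(2*11*6 + R) = (2*Y)*(132 + R) = 2*Y*(132 + R))
-c(T(-6), -967) = -2*(-967)*(132 + 2*(-6)) = -2*(-967)*(132 - 12) = -2*(-967)*120 = -1*(-232080) = 232080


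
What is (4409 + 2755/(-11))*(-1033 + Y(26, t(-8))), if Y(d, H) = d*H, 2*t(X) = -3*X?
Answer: -32981424/11 ≈ -2.9983e+6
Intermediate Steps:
t(X) = -3*X/2 (t(X) = (-3*X)/2 = -3*X/2)
Y(d, H) = H*d
(4409 + 2755/(-11))*(-1033 + Y(26, t(-8))) = (4409 + 2755/(-11))*(-1033 - 3/2*(-8)*26) = (4409 + 2755*(-1/11))*(-1033 + 12*26) = (4409 - 2755/11)*(-1033 + 312) = (45744/11)*(-721) = -32981424/11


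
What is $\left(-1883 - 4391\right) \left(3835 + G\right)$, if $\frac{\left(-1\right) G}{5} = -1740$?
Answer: $-78644590$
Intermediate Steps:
$G = 8700$ ($G = \left(-5\right) \left(-1740\right) = 8700$)
$\left(-1883 - 4391\right) \left(3835 + G\right) = \left(-1883 - 4391\right) \left(3835 + 8700\right) = \left(-6274\right) 12535 = -78644590$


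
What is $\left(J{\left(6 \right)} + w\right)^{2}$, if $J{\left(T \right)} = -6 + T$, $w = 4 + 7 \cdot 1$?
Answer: $121$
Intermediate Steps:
$w = 11$ ($w = 4 + 7 = 11$)
$\left(J{\left(6 \right)} + w\right)^{2} = \left(\left(-6 + 6\right) + 11\right)^{2} = \left(0 + 11\right)^{2} = 11^{2} = 121$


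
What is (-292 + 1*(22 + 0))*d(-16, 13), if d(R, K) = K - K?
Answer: 0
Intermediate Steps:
d(R, K) = 0
(-292 + 1*(22 + 0))*d(-16, 13) = (-292 + 1*(22 + 0))*0 = (-292 + 1*22)*0 = (-292 + 22)*0 = -270*0 = 0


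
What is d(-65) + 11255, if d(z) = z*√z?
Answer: 11255 - 65*I*√65 ≈ 11255.0 - 524.05*I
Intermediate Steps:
d(z) = z^(3/2)
d(-65) + 11255 = (-65)^(3/2) + 11255 = -65*I*√65 + 11255 = 11255 - 65*I*√65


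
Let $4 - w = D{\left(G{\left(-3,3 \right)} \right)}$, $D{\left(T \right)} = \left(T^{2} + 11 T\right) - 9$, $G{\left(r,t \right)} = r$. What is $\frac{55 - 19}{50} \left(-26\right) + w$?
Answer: $\frac{457}{25} \approx 18.28$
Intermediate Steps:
$D{\left(T \right)} = -9 + T^{2} + 11 T$
$w = 37$ ($w = 4 - \left(-9 + \left(-3\right)^{2} + 11 \left(-3\right)\right) = 4 - \left(-9 + 9 - 33\right) = 4 - -33 = 4 + 33 = 37$)
$\frac{55 - 19}{50} \left(-26\right) + w = \frac{55 - 19}{50} \left(-26\right) + 37 = \left(55 - 19\right) \frac{1}{50} \left(-26\right) + 37 = 36 \cdot \frac{1}{50} \left(-26\right) + 37 = \frac{18}{25} \left(-26\right) + 37 = - \frac{468}{25} + 37 = \frac{457}{25}$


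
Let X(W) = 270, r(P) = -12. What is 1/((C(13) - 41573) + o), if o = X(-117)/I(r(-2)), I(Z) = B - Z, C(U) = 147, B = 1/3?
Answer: -37/1531952 ≈ -2.4152e-5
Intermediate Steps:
B = ⅓ ≈ 0.33333
I(Z) = ⅓ - Z
o = 810/37 (o = 270/(⅓ - 1*(-12)) = 270/(⅓ + 12) = 270/(37/3) = 270*(3/37) = 810/37 ≈ 21.892)
1/((C(13) - 41573) + o) = 1/((147 - 41573) + 810/37) = 1/(-41426 + 810/37) = 1/(-1531952/37) = -37/1531952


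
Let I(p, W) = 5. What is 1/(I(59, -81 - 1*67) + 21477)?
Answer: 1/21482 ≈ 4.6551e-5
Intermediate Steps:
1/(I(59, -81 - 1*67) + 21477) = 1/(5 + 21477) = 1/21482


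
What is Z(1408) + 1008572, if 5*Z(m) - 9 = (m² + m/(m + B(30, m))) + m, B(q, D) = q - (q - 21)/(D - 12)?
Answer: 14105755891867/10037195 ≈ 1.4053e+6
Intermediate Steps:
B(q, D) = q - (-21 + q)/(-12 + D)
Z(m) = 9/5 + m/5 + m²/5 + m/(5*(m + (-369 + 30*m)/(-12 + m))) (Z(m) = 9/5 + ((m² + m/(m + (21 - 13*30 + m*30)/(-12 + m))) + m)/5 = 9/5 + ((m² + m/(m + (21 - 390 + 30*m)/(-12 + m))) + m)/5 = 9/5 + ((m² + m/(m + (-369 + 30*m)/(-12 + m))) + m)/5 = 9/5 + (m + m² + m/(m + (-369 + 30*m)/(-12 + m)))/5 = 9/5 + (m/5 + m²/5 + m/(5*(m + (-369 + 30*m)/(-12 + m)))) = 9/5 + m/5 + m²/5 + m/(5*(m + (-369 + 30*m)/(-12 + m))))
Z(1408) + 1008572 = (-3321 + 1408⁴ - 341*1408² - 219*1408 + 19*1408³)/(5*(-369 + 1408² + 18*1408)) + 1008572 = (-3321 + 3930163511296 - 341*1982464 - 308352 + 19*2791309312)/(5*(-369 + 1982464 + 25344)) + 1008572 = (⅕)*(-3321 + 3930163511296 - 676020224 - 308352 + 53034876928)/2007439 + 1008572 = (⅕)*(1/2007439)*3982522056327 + 1008572 = 3982522056327/10037195 + 1008572 = 14105755891867/10037195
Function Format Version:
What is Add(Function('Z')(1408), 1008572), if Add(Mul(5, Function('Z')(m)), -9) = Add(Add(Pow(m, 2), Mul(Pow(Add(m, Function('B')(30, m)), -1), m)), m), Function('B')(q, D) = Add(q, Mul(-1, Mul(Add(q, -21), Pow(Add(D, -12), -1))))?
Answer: Rational(14105755891867, 10037195) ≈ 1.4053e+6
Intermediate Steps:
Function('B')(q, D) = Add(q, Mul(-1, Pow(Add(-12, D), -1), Add(-21, q))) (Function('B')(q, D) = Add(q, Mul(-1, Mul(Add(-21, q), Pow(Add(-12, D), -1)))) = Add(q, Mul(-1, Mul(Pow(Add(-12, D), -1), Add(-21, q)))) = Add(q, Mul(-1, Pow(Add(-12, D), -1), Add(-21, q))))
Function('Z')(m) = Add(Rational(9, 5), Mul(Rational(1, 5), m), Mul(Rational(1, 5), Pow(m, 2)), Mul(Rational(1, 5), m, Pow(Add(m, Mul(Pow(Add(-12, m), -1), Add(-369, Mul(30, m)))), -1))) (Function('Z')(m) = Add(Rational(9, 5), Mul(Rational(1, 5), Add(Add(Pow(m, 2), Mul(Pow(Add(m, Mul(Pow(Add(-12, m), -1), Add(21, Mul(-13, 30), Mul(m, 30)))), -1), m)), m))) = Add(Rational(9, 5), Mul(Rational(1, 5), Add(Add(Pow(m, 2), Mul(Pow(Add(m, Mul(Pow(Add(-12, m), -1), Add(21, -390, Mul(30, m)))), -1), m)), m))) = Add(Rational(9, 5), Mul(Rational(1, 5), Add(Add(Pow(m, 2), Mul(Pow(Add(m, Mul(Pow(Add(-12, m), -1), Add(-369, Mul(30, m)))), -1), m)), m))) = Add(Rational(9, 5), Mul(Rational(1, 5), Add(Add(Pow(m, 2), Mul(m, Pow(Add(m, Mul(Pow(Add(-12, m), -1), Add(-369, Mul(30, m)))), -1))), m))) = Add(Rational(9, 5), Mul(Rational(1, 5), Add(m, Pow(m, 2), Mul(m, Pow(Add(m, Mul(Pow(Add(-12, m), -1), Add(-369, Mul(30, m)))), -1))))) = Add(Rational(9, 5), Add(Mul(Rational(1, 5), m), Mul(Rational(1, 5), Pow(m, 2)), Mul(Rational(1, 5), m, Pow(Add(m, Mul(Pow(Add(-12, m), -1), Add(-369, Mul(30, m)))), -1)))) = Add(Rational(9, 5), Mul(Rational(1, 5), m), Mul(Rational(1, 5), Pow(m, 2)), Mul(Rational(1, 5), m, Pow(Add(m, Mul(Pow(Add(-12, m), -1), Add(-369, Mul(30, m)))), -1))))
Add(Function('Z')(1408), 1008572) = Add(Mul(Rational(1, 5), Pow(Add(-369, Pow(1408, 2), Mul(18, 1408)), -1), Add(-3321, Pow(1408, 4), Mul(-341, Pow(1408, 2)), Mul(-219, 1408), Mul(19, Pow(1408, 3)))), 1008572) = Add(Mul(Rational(1, 5), Pow(Add(-369, 1982464, 25344), -1), Add(-3321, 3930163511296, Mul(-341, 1982464), -308352, Mul(19, 2791309312))), 1008572) = Add(Mul(Rational(1, 5), Pow(2007439, -1), Add(-3321, 3930163511296, -676020224, -308352, 53034876928)), 1008572) = Add(Mul(Rational(1, 5), Rational(1, 2007439), 3982522056327), 1008572) = Add(Rational(3982522056327, 10037195), 1008572) = Rational(14105755891867, 10037195)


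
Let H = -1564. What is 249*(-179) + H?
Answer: -46135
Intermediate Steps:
249*(-179) + H = 249*(-179) - 1564 = -44571 - 1564 = -46135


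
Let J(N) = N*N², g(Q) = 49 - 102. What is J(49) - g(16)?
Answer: 117702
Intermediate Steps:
g(Q) = -53
J(N) = N³
J(49) - g(16) = 49³ - 1*(-53) = 117649 + 53 = 117702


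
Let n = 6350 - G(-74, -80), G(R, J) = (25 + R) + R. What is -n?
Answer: -6473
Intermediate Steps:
G(R, J) = 25 + 2*R
n = 6473 (n = 6350 - (25 + 2*(-74)) = 6350 - (25 - 148) = 6350 - 1*(-123) = 6350 + 123 = 6473)
-n = -1*6473 = -6473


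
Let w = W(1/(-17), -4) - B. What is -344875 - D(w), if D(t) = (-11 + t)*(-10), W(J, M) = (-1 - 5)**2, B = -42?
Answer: -344205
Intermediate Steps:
W(J, M) = 36 (W(J, M) = (-6)**2 = 36)
w = 78 (w = 36 - 1*(-42) = 36 + 42 = 78)
D(t) = 110 - 10*t
-344875 - D(w) = -344875 - (110 - 10*78) = -344875 - (110 - 780) = -344875 - 1*(-670) = -344875 + 670 = -344205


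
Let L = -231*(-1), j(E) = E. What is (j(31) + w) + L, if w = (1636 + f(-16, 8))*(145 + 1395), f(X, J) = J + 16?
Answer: 2556662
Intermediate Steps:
f(X, J) = 16 + J
L = 231
w = 2556400 (w = (1636 + (16 + 8))*(145 + 1395) = (1636 + 24)*1540 = 1660*1540 = 2556400)
(j(31) + w) + L = (31 + 2556400) + 231 = 2556431 + 231 = 2556662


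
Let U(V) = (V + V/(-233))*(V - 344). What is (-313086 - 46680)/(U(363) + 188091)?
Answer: -27941826/15141769 ≈ -1.8453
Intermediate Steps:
U(V) = 232*V*(-344 + V)/233 (U(V) = (V + V*(-1/233))*(-344 + V) = (V - V/233)*(-344 + V) = (232*V/233)*(-344 + V) = 232*V*(-344 + V)/233)
(-313086 - 46680)/(U(363) + 188091) = (-313086 - 46680)/((232/233)*363*(-344 + 363) + 188091) = -359766/((232/233)*363*19 + 188091) = -359766/(1600104/233 + 188091) = -359766/45425307/233 = -359766*233/45425307 = -27941826/15141769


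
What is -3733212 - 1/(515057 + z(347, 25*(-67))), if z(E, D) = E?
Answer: -1924112397649/515404 ≈ -3.7332e+6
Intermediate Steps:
-3733212 - 1/(515057 + z(347, 25*(-67))) = -3733212 - 1/(515057 + 347) = -3733212 - 1/515404 = -1924112397649/515404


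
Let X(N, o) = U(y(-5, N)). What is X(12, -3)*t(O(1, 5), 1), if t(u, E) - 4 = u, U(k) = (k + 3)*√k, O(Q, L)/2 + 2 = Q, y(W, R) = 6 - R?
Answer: -6*I*√6 ≈ -14.697*I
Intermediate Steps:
O(Q, L) = -4 + 2*Q
U(k) = √k*(3 + k) (U(k) = (3 + k)*√k = √k*(3 + k))
t(u, E) = 4 + u
X(N, o) = √(6 - N)*(9 - N) (X(N, o) = √(6 - N)*(3 + (6 - N)) = √(6 - N)*(9 - N))
X(12, -3)*t(O(1, 5), 1) = (√(6 - 1*12)*(9 - 1*12))*(4 + (-4 + 2*1)) = (√(6 - 12)*(9 - 12))*(4 + (-4 + 2)) = (√(-6)*(-3))*(4 - 2) = ((I*√6)*(-3))*2 = -3*I*√6*2 = -6*I*√6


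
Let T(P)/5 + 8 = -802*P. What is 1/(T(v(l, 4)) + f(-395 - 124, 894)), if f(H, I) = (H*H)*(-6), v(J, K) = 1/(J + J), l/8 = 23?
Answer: -184/297383909 ≈ -6.1873e-7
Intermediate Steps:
l = 184 (l = 8*23 = 184)
v(J, K) = 1/(2*J)
T(P) = -40 - 4010*P (T(P) = -40 + 5*(-802*P) = -40 - 4010*P)
f(H, I) = -6*H² (f(H, I) = H²*(-6) = -6*H²)
1/(T(v(l, 4)) + f(-395 - 124, 894)) = 1/((-40 - 2005/184) - 6*(-395 - 124)²) = 1/((-40 - 2005/184) - 6*(-519)²) = 1/((-40 - 4010*1/368) - 6*269361) = 1/((-40 - 2005/184) - 1616166) = 1/(-9365/184 - 1616166) = 1/(-297383909/184) = -184/297383909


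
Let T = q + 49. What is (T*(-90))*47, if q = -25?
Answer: -101520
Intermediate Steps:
T = 24 (T = -25 + 49 = 24)
(T*(-90))*47 = (24*(-90))*47 = -2160*47 = -101520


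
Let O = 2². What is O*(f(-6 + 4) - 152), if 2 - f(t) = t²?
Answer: -616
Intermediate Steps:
O = 4
f(t) = 2 - t²
O*(f(-6 + 4) - 152) = 4*((2 - (-6 + 4)²) - 152) = 4*((2 - 1*(-2)²) - 152) = 4*((2 - 1*4) - 152) = 4*((2 - 4) - 152) = 4*(-2 - 152) = 4*(-154) = -616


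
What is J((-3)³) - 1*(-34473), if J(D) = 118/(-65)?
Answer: 2240627/65 ≈ 34471.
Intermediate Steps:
J(D) = -118/65 (J(D) = 118*(-1/65) = -118/65)
J((-3)³) - 1*(-34473) = -118/65 - 1*(-34473) = -118/65 + 34473 = 2240627/65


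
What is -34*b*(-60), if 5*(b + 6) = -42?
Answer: -29376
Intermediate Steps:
b = -72/5 (b = -6 + (⅕)*(-42) = -6 - 42/5 = -72/5 ≈ -14.400)
-34*b*(-60) = -34*(-72/5)*(-60) = (2448/5)*(-60) = -29376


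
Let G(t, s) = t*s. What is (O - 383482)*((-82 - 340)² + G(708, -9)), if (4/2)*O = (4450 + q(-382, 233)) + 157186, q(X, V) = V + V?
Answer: -51931031872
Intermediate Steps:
G(t, s) = s*t
q(X, V) = 2*V
O = 81051 (O = ((4450 + 2*233) + 157186)/2 = ((4450 + 466) + 157186)/2 = (4916 + 157186)/2 = (½)*162102 = 81051)
(O - 383482)*((-82 - 340)² + G(708, -9)) = (81051 - 383482)*((-82 - 340)² - 9*708) = -302431*((-422)² - 6372) = -302431*(178084 - 6372) = -302431*171712 = -51931031872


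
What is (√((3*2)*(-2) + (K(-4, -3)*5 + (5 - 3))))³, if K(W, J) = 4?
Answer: 10*√10 ≈ 31.623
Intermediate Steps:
(√((3*2)*(-2) + (K(-4, -3)*5 + (5 - 3))))³ = (√((3*2)*(-2) + (4*5 + (5 - 3))))³ = (√(6*(-2) + (20 + 2)))³ = (√(-12 + 22))³ = (√10)³ = 10*√10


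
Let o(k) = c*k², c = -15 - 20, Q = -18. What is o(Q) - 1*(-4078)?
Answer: -7262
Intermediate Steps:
c = -35
o(k) = -35*k²
o(Q) - 1*(-4078) = -35*(-18)² - 1*(-4078) = -35*324 + 4078 = -11340 + 4078 = -7262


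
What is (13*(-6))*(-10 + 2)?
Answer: 624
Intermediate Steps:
(13*(-6))*(-10 + 2) = -78*(-8) = 624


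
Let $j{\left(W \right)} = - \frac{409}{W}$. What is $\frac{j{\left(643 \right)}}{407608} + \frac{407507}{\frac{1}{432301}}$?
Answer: $\frac{46171606482647561599}{262091944} \approx 1.7617 \cdot 10^{11}$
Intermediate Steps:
$\frac{j{\left(643 \right)}}{407608} + \frac{407507}{\frac{1}{432301}} = \frac{\left(-409\right) \frac{1}{643}}{407608} + \frac{407507}{\frac{1}{432301}} = \left(-409\right) \frac{1}{643} \cdot \frac{1}{407608} + 407507 \frac{1}{\frac{1}{432301}} = \left(- \frac{409}{643}\right) \frac{1}{407608} + 407507 \cdot 432301 = - \frac{409}{262091944} + 176165683607 = \frac{46171606482647561599}{262091944}$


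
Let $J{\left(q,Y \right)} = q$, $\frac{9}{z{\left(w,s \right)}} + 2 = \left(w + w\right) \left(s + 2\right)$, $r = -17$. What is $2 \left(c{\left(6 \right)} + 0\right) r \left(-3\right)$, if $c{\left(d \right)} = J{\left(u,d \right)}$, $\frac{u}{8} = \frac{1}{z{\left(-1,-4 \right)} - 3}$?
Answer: $544$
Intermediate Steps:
$z{\left(w,s \right)} = \frac{9}{-2 + 2 w \left(2 + s\right)}$ ($z{\left(w,s \right)} = \frac{9}{-2 + \left(w + w\right) \left(s + 2\right)} = \frac{9}{-2 + 2 w \left(2 + s\right)}$)
$u = \frac{16}{3}$ ($u = \frac{8}{\frac{9}{2 \left(-1 + 2 \left(-1\right) - -4\right)} - 3} = \frac{8}{\frac{9}{2 \left(-1 - 2 + 4\right)} - 3} = \frac{8}{\frac{9}{2 \cdot 1} - 3} = \frac{8}{\frac{9}{2} \cdot 1 - 3} = \frac{8}{\frac{9}{2} - 3} = \frac{8}{\frac{3}{2}} = 8 \cdot \frac{2}{3} = \frac{16}{3} \approx 5.3333$)
$c{\left(d \right)} = \frac{16}{3}$
$2 \left(c{\left(6 \right)} + 0\right) r \left(-3\right) = 2 \left(\frac{16}{3} + 0\right) \left(-17\right) \left(-3\right) = 2 \cdot \frac{16}{3} \left(-17\right) \left(-3\right) = \frac{32}{3} \left(-17\right) \left(-3\right) = \left(- \frac{544}{3}\right) \left(-3\right) = 544$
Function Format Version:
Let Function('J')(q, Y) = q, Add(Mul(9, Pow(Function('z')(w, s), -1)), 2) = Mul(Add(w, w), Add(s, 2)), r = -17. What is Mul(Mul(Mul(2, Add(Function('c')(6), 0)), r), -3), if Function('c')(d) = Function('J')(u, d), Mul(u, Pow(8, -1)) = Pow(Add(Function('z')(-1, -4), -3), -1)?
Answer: 544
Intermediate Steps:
Function('z')(w, s) = Mul(9, Pow(Add(-2, Mul(2, w, Add(2, s))), -1)) (Function('z')(w, s) = Mul(9, Pow(Add(-2, Mul(Add(w, w), Add(s, 2))), -1)) = Mul(9, Pow(Add(-2, Mul(Mul(2, w), Add(2, s))), -1)) = Mul(9, Pow(Add(-2, Mul(2, w, Add(2, s))), -1)))
u = Rational(16, 3) (u = Mul(8, Pow(Add(Mul(Rational(9, 2), Pow(Add(-1, Mul(2, -1), Mul(-4, -1)), -1)), -3), -1)) = Mul(8, Pow(Add(Mul(Rational(9, 2), Pow(Add(-1, -2, 4), -1)), -3), -1)) = Mul(8, Pow(Add(Mul(Rational(9, 2), Pow(1, -1)), -3), -1)) = Mul(8, Pow(Add(Mul(Rational(9, 2), 1), -3), -1)) = Mul(8, Pow(Add(Rational(9, 2), -3), -1)) = Mul(8, Pow(Rational(3, 2), -1)) = Mul(8, Rational(2, 3)) = Rational(16, 3) ≈ 5.3333)
Function('c')(d) = Rational(16, 3)
Mul(Mul(Mul(2, Add(Function('c')(6), 0)), r), -3) = Mul(Mul(Mul(2, Add(Rational(16, 3), 0)), -17), -3) = Mul(Mul(Mul(2, Rational(16, 3)), -17), -3) = Mul(Mul(Rational(32, 3), -17), -3) = Mul(Rational(-544, 3), -3) = 544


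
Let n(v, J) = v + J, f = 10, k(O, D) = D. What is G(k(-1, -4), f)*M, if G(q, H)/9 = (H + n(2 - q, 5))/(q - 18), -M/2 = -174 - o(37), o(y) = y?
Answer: -39879/11 ≈ -3625.4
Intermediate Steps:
n(v, J) = J + v
M = 422 (M = -2*(-174 - 1*37) = -2*(-174 - 37) = -2*(-211) = 422)
G(q, H) = 9*(7 + H - q)/(-18 + q) (G(q, H) = 9*((H + (5 + (2 - q)))/(q - 18)) = 9*((H + (7 - q))/(-18 + q)) = 9*((7 + H - q)/(-18 + q)) = 9*(7 + H - q)/(-18 + q))
G(k(-1, -4), f)*M = (9*(7 + 10 - 1*(-4))/(-18 - 4))*422 = (9*(7 + 10 + 4)/(-22))*422 = (9*(-1/22)*21)*422 = -189/22*422 = -39879/11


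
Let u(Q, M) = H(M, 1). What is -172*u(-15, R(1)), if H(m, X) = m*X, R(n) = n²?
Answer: -172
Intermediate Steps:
H(m, X) = X*m
u(Q, M) = M (u(Q, M) = 1*M = M)
-172*u(-15, R(1)) = -172*1² = -172*1 = -172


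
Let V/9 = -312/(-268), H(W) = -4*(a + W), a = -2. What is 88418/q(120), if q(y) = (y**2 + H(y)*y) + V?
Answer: -2962003/1414689 ≈ -2.0938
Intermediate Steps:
H(W) = 8 - 4*W (H(W) = -4*(-2 + W) = 8 - 4*W)
V = 702/67 (V = 9*(-312/(-268)) = 9*(-312*(-1/268)) = 9*(78/67) = 702/67 ≈ 10.478)
q(y) = 702/67 + y**2 + y*(8 - 4*y) (q(y) = (y**2 + (8 - 4*y)*y) + 702/67 = (y**2 + y*(8 - 4*y)) + 702/67 = 702/67 + y**2 + y*(8 - 4*y))
88418/q(120) = 88418/(702/67 - 3*120**2 + 8*120) = 88418/(702/67 - 3*14400 + 960) = 88418/(702/67 - 43200 + 960) = 88418/(-2829378/67) = 88418*(-67/2829378) = -2962003/1414689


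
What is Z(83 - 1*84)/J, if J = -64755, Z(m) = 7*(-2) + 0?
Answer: 14/64755 ≈ 0.00021620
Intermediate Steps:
Z(m) = -14 (Z(m) = -14 + 0 = -14)
Z(83 - 1*84)/J = -14/(-64755) = -14*(-1/64755) = 14/64755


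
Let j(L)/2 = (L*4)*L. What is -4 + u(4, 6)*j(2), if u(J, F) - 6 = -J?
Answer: 60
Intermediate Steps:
j(L) = 8*L² (j(L) = 2*((L*4)*L) = 2*((4*L)*L) = 2*(4*L²) = 8*L²)
u(J, F) = 6 - J
-4 + u(4, 6)*j(2) = -4 + (6 - 1*4)*(8*2²) = -4 + (6 - 4)*(8*4) = -4 + 2*32 = -4 + 64 = 60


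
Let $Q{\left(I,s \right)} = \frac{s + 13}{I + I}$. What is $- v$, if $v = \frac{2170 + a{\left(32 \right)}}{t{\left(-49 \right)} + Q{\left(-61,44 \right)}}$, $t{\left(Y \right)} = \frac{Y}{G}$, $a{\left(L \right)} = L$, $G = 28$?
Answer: $\frac{537288}{541} \approx 993.14$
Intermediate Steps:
$Q{\left(I,s \right)} = \frac{13 + s}{2 I}$
$t{\left(Y \right)} = \frac{Y}{28}$
$v = - \frac{537288}{541}$ ($v = \frac{2170 + 32}{\frac{1}{28} \left(-49\right) + \frac{13 + 44}{2 \left(-61\right)}} = \frac{2202}{- \frac{7}{4} + \frac{1}{2} \left(- \frac{1}{61}\right) 57} = \frac{2202}{- \frac{7}{4} - \frac{57}{122}} = \frac{2202}{- \frac{541}{244}} = 2202 \left(- \frac{244}{541}\right) = - \frac{537288}{541} \approx -993.14$)
$- v = \left(-1\right) \left(- \frac{537288}{541}\right) = \frac{537288}{541}$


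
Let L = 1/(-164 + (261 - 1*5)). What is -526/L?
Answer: -48392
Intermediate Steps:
L = 1/92 (L = 1/(-164 + (261 - 5)) = 1/(-164 + 256) = 1/92 ≈ 0.010870)
-526/L = -526/1/92 = -526*92 = -48392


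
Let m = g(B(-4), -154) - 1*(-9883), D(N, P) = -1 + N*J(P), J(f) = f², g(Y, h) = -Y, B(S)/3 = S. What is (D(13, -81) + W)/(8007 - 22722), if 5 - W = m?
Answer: -8378/1635 ≈ -5.1242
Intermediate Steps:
B(S) = 3*S
D(N, P) = -1 + N*P²
m = 9895 (m = -3*(-4) - 1*(-9883) = -1*(-12) + 9883 = 12 + 9883 = 9895)
W = -9890 (W = 5 - 1*9895 = 5 - 9895 = -9890)
(D(13, -81) + W)/(8007 - 22722) = ((-1 + 13*(-81)²) - 9890)/(8007 - 22722) = ((-1 + 13*6561) - 9890)/(-14715) = ((-1 + 85293) - 9890)*(-1/14715) = (85292 - 9890)*(-1/14715) = 75402*(-1/14715) = -8378/1635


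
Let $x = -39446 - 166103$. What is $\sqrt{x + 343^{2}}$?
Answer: $10 i \sqrt{879} \approx 296.48 i$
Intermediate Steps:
$x = -205549$ ($x = -39446 - 166103 = -205549$)
$\sqrt{x + 343^{2}} = \sqrt{-205549 + 343^{2}} = \sqrt{-205549 + 117649} = \sqrt{-87900} = 10 i \sqrt{879}$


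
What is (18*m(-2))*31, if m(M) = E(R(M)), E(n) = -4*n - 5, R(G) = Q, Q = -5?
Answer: 8370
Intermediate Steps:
R(G) = -5
E(n) = -5 - 4*n
m(M) = 15 (m(M) = -5 - 4*(-5) = -5 + 20 = 15)
(18*m(-2))*31 = (18*15)*31 = 270*31 = 8370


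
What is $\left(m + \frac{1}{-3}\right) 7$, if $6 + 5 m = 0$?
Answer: $- \frac{161}{15} \approx -10.733$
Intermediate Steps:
$m = - \frac{6}{5}$ ($m = - \frac{6}{5} + \frac{1}{5} \cdot 0 = - \frac{6}{5} + 0 = - \frac{6}{5} \approx -1.2$)
$\left(m + \frac{1}{-3}\right) 7 = \left(- \frac{6}{5} + \frac{1}{-3}\right) 7 = \left(- \frac{6}{5} - \frac{1}{3}\right) 7 = \left(- \frac{23}{15}\right) 7 = - \frac{161}{15}$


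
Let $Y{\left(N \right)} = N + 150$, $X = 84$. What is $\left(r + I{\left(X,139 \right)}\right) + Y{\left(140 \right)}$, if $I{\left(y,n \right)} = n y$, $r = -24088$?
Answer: $-12122$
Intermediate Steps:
$Y{\left(N \right)} = 150 + N$
$\left(r + I{\left(X,139 \right)}\right) + Y{\left(140 \right)} = \left(-24088 + 139 \cdot 84\right) + \left(150 + 140\right) = \left(-24088 + 11676\right) + 290 = -12412 + 290 = -12122$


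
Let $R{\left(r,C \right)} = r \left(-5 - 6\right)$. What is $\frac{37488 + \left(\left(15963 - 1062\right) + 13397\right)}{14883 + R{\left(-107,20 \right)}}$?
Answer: $\frac{32893}{8030} \approx 4.0963$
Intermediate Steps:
$R{\left(r,C \right)} = - 11 r$ ($R{\left(r,C \right)} = r \left(-5 - 6\right) = r \left(-11\right) = - 11 r$)
$\frac{37488 + \left(\left(15963 - 1062\right) + 13397\right)}{14883 + R{\left(-107,20 \right)}} = \frac{37488 + \left(\left(15963 - 1062\right) + 13397\right)}{14883 - -1177} = \frac{37488 + \left(14901 + 13397\right)}{14883 + 1177} = \frac{37488 + 28298}{16060} = 65786 \cdot \frac{1}{16060} = \frac{32893}{8030}$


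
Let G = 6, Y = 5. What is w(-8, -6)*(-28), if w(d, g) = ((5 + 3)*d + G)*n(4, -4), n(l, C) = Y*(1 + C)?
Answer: -24360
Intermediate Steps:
n(l, C) = 5 + 5*C (n(l, C) = 5*(1 + C) = 5 + 5*C)
w(d, g) = -90 - 120*d (w(d, g) = ((5 + 3)*d + 6)*(5 + 5*(-4)) = (8*d + 6)*(5 - 20) = (6 + 8*d)*(-15) = -90 - 120*d)
w(-8, -6)*(-28) = (-90 - 120*(-8))*(-28) = (-90 + 960)*(-28) = 870*(-28) = -24360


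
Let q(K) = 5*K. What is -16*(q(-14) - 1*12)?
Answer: 1312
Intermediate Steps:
-16*(q(-14) - 1*12) = -16*(5*(-14) - 1*12) = -16*(-70 - 12) = -16*(-82) = 1312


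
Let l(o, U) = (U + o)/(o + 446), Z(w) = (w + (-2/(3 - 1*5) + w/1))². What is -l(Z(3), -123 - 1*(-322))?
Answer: -248/495 ≈ -0.50101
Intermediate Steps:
Z(w) = (1 + 2*w)² (Z(w) = (w + (-2/(3 - 5) + w*1))² = (w + (-2/(-2) + w))² = (w + (-2*(-½) + w))² = (w + (1 + w))² = (1 + 2*w)²)
l(o, U) = (U + o)/(446 + o)
-l(Z(3), -123 - 1*(-322)) = -((-123 - 1*(-322)) + (1 + 2*3)²)/(446 + (1 + 2*3)²) = -((-123 + 322) + (1 + 6)²)/(446 + (1 + 6)²) = -(199 + 7²)/(446 + 7²) = -(199 + 49)/(446 + 49) = -248/495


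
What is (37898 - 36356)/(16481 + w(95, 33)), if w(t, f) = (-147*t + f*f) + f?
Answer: 771/1819 ≈ 0.42386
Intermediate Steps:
w(t, f) = f + f² - 147*t (w(t, f) = (-147*t + f²) + f = (f² - 147*t) + f = f + f² - 147*t)
(37898 - 36356)/(16481 + w(95, 33)) = (37898 - 36356)/(16481 + (33 + 33² - 147*95)) = 1542/(16481 + (33 + 1089 - 13965)) = 1542/(16481 - 12843) = 1542/3638 = 1542*(1/3638) = 771/1819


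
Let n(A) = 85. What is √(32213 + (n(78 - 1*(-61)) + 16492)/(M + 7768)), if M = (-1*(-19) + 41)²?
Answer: √21240409738/812 ≈ 179.48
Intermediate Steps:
M = 3600 (M = (19 + 41)² = 60² = 3600)
√(32213 + (n(78 - 1*(-61)) + 16492)/(M + 7768)) = √(32213 + (85 + 16492)/(3600 + 7768)) = √(32213 + 16577/11368) = √(366213961/11368) = √21240409738/812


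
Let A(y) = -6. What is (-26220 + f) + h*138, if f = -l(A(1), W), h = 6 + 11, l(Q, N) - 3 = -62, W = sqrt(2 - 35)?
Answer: -23815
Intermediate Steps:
W = I*sqrt(33) (W = sqrt(-33) = I*sqrt(33) ≈ 5.7446*I)
l(Q, N) = -59 (l(Q, N) = 3 - 62 = -59)
h = 17
f = 59 (f = -1*(-59) = 59)
(-26220 + f) + h*138 = (-26220 + 59) + 17*138 = -26161 + 2346 = -23815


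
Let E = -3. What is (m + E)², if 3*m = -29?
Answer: 1444/9 ≈ 160.44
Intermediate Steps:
m = -29/3 (m = (⅓)*(-29) = -29/3 ≈ -9.6667)
(m + E)² = (-29/3 - 3)² = (-38/3)² = 1444/9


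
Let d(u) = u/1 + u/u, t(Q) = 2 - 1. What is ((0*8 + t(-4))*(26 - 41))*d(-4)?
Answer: 45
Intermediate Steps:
t(Q) = 1
d(u) = 1 + u (d(u) = u*1 + 1 = u + 1 = 1 + u)
((0*8 + t(-4))*(26 - 41))*d(-4) = ((0*8 + 1)*(26 - 41))*(1 - 4) = ((0 + 1)*(-15))*(-3) = (1*(-15))*(-3) = -15*(-3) = 45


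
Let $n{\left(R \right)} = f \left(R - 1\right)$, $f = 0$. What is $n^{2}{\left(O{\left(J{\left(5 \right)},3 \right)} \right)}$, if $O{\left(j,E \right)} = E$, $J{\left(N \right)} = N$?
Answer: $0$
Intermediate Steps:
$n{\left(R \right)} = 0$ ($n{\left(R \right)} = 0 \left(R - 1\right) = 0 \left(-1 + R\right) = 0$)
$n^{2}{\left(O{\left(J{\left(5 \right)},3 \right)} \right)} = 0^{2} = 0$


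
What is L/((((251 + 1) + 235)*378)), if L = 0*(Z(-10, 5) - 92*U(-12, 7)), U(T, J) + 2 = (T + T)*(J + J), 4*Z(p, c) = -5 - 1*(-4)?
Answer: 0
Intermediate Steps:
Z(p, c) = -1/4 (Z(p, c) = (-5 - 1*(-4))/4 = (-5 + 4)/4 = (1/4)*(-1) = -1/4)
U(T, J) = -2 + 4*J*T (U(T, J) = -2 + (T + T)*(J + J) = -2 + (2*T)*(2*J) = -2 + 4*J*T)
L = 0 (L = 0*(-1/4 - 92*(-2 + 4*7*(-12))) = 0*(-1/4 - 92*(-2 - 336)) = 0*(-1/4 - 92*(-338)) = 0*(-1/4 + 31096) = 0*(124383/4) = 0)
L/((((251 + 1) + 235)*378)) = 0/((((251 + 1) + 235)*378)) = 0/(((252 + 235)*378)) = 0/((487*378)) = 0/184086 = 0*(1/184086) = 0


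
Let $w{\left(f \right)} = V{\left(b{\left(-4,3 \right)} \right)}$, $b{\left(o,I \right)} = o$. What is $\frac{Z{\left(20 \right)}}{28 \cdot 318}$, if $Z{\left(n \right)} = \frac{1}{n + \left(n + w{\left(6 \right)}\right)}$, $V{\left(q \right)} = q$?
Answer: $\frac{1}{320544} \approx 3.1197 \cdot 10^{-6}$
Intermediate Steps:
$w{\left(f \right)} = -4$
$Z{\left(n \right)} = \frac{1}{-4 + 2 n}$ ($Z{\left(n \right)} = \frac{1}{n + \left(n - 4\right)} = \frac{1}{n + \left(-4 + n\right)} = \frac{1}{-4 + 2 n}$)
$\frac{Z{\left(20 \right)}}{28 \cdot 318} = \frac{\frac{1}{2} \frac{1}{-2 + 20}}{28 \cdot 318} = \frac{\frac{1}{2} \cdot \frac{1}{18}}{8904} = \frac{1}{2} \cdot \frac{1}{18} \cdot \frac{1}{8904} = \frac{1}{36} \cdot \frac{1}{8904} = \frac{1}{320544}$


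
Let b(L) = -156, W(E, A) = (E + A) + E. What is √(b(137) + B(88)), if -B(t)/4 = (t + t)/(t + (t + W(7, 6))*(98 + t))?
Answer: 2*I*√62028590/1261 ≈ 12.491*I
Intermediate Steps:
W(E, A) = A + 2*E (W(E, A) = (A + E) + E = A + 2*E)
B(t) = -8*t/(t + (20 + t)*(98 + t)) (B(t) = -4*(t + t)/(t + (t + (6 + 2*7))*(98 + t)) = -4*2*t/(t + (t + (6 + 14))*(98 + t)) = -4*2*t/(t + (t + 20)*(98 + t)) = -4*2*t/(t + (20 + t)*(98 + t)) = -8*t/(t + (20 + t)*(98 + t)))
√(b(137) + B(88)) = √(-156 - 8*88/(1960 + 88² + 119*88)) = √(-156 - 8*88/(1960 + 7744 + 10472)) = √(-156 - 8*88/20176) = √(-156 - 8*88*1/20176) = √(-156 - 44/1261) = √(-196760/1261) = 2*I*√62028590/1261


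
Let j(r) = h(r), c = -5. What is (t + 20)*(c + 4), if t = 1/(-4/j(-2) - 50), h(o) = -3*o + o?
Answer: -1019/51 ≈ -19.980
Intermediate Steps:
h(o) = -2*o
j(r) = -2*r
t = -1/51 (t = 1/(-4/((-2*(-2))) - 50) = 1/(-4/4 - 50) = 1/(-4*¼ - 50) = 1/(-1 - 50) = 1/(-51) = -1/51 ≈ -0.019608)
(t + 20)*(c + 4) = (-1/51 + 20)*(-5 + 4) = (1019/51)*(-1) = -1019/51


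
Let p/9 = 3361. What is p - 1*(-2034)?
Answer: 32283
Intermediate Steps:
p = 30249 (p = 9*3361 = 30249)
p - 1*(-2034) = 30249 - 1*(-2034) = 30249 + 2034 = 32283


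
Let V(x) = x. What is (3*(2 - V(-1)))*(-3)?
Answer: -27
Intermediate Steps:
(3*(2 - V(-1)))*(-3) = (3*(2 - 1*(-1)))*(-3) = (3*(2 + 1))*(-3) = (3*3)*(-3) = 9*(-3) = -27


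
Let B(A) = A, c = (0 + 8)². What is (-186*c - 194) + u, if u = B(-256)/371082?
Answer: -2244675146/185541 ≈ -12098.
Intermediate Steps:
c = 64 (c = 8² = 64)
u = -128/185541 (u = -256/371082 = -256*1/371082 = -128/185541 ≈ -0.00068987)
(-186*c - 194) + u = (-186*64 - 194) - 128/185541 = (-11904 - 194) - 128/185541 = -12098 - 128/185541 = -2244675146/185541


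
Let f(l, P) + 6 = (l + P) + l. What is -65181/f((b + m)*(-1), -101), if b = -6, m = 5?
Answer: 21727/35 ≈ 620.77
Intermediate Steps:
f(l, P) = -6 + P + 2*l (f(l, P) = -6 + ((l + P) + l) = -6 + ((P + l) + l) = -6 + (P + 2*l) = -6 + P + 2*l)
-65181/f((b + m)*(-1), -101) = -65181/(-6 - 101 + 2*((-6 + 5)*(-1))) = -65181/(-6 - 101 + 2*(-1*(-1))) = -65181/(-6 - 101 + 2*1) = -65181/(-6 - 101 + 2) = -65181/(-105) = -65181*(-1/105) = 21727/35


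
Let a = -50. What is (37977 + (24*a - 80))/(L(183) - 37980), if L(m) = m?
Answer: -36697/37797 ≈ -0.97090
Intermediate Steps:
(37977 + (24*a - 80))/(L(183) - 37980) = (37977 + (24*(-50) - 80))/(183 - 37980) = (37977 + (-1200 - 80))/(-37797) = (37977 - 1280)*(-1/37797) = 36697*(-1/37797) = -36697/37797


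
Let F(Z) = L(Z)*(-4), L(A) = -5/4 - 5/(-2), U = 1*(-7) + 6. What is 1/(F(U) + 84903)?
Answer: 1/84898 ≈ 1.1779e-5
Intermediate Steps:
U = -1 (U = -7 + 6 = -1)
L(A) = 5/4 (L(A) = -5*¼ - 5*(-½) = -5/4 + 5/2 = 5/4)
F(Z) = -5 (F(Z) = (5/4)*(-4) = -5)
1/(F(U) + 84903) = 1/(-5 + 84903) = 1/84898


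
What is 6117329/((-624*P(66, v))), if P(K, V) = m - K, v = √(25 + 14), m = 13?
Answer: 6117329/33072 ≈ 184.97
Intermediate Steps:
v = √39 ≈ 6.2450
P(K, V) = 13 - K
6117329/((-624*P(66, v))) = 6117329/((-624*(13 - 1*66))) = 6117329/((-624*(13 - 66))) = 6117329/((-624*(-53))) = 6117329/33072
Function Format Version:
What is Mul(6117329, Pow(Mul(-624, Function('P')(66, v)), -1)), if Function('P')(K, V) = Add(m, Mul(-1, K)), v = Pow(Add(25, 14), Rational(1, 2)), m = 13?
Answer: Rational(6117329, 33072) ≈ 184.97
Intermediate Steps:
v = Pow(39, Rational(1, 2)) ≈ 6.2450
Function('P')(K, V) = Add(13, Mul(-1, K))
Mul(6117329, Pow(Mul(-624, Function('P')(66, v)), -1)) = Mul(6117329, Pow(Mul(-624, Add(13, Mul(-1, 66))), -1)) = Mul(6117329, Pow(Mul(-624, Add(13, -66)), -1)) = Mul(6117329, Pow(Mul(-624, -53), -1)) = Mul(6117329, Pow(33072, -1)) = Mul(6117329, Rational(1, 33072)) = Rational(6117329, 33072)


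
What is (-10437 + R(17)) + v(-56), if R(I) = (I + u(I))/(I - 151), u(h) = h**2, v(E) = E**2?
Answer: -489320/67 ≈ -7303.3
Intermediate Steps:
R(I) = (I + I**2)/(-151 + I) (R(I) = (I + I**2)/(I - 151) = (I + I**2)/(-151 + I))
(-10437 + R(17)) + v(-56) = (-10437 + 17*(1 + 17)/(-151 + 17)) + (-56)**2 = (-10437 + 17*18/(-134)) + 3136 = (-10437 + 17*(-1/134)*18) + 3136 = (-10437 - 153/67) + 3136 = -699432/67 + 3136 = -489320/67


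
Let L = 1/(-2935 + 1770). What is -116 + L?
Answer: -135141/1165 ≈ -116.00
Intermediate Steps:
L = -1/1165 (L = 1/(-1165) = -1/1165 ≈ -0.00085837)
-116 + L = -116 - 1/1165 = -135141/1165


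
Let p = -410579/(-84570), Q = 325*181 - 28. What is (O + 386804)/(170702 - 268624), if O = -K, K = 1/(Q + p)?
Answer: -961763558568053/243476828539109 ≈ -3.9501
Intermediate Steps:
Q = 58797 (Q = 58825 - 28 = 58797)
p = 410579/84570 (p = -410579*(-1/84570) = 410579/84570 ≈ 4.8549)
K = 84570/4972872869 (K = 1/(58797 + 410579/84570) = 1/(4972872869/84570) = 84570/4972872869 ≈ 1.7006e-5)
O = -84570/4972872869 (O = -1*84570/4972872869 = -84570/4972872869 ≈ -1.7006e-5)
(O + 386804)/(170702 - 268624) = (-84570/4972872869 + 386804)/(170702 - 268624) = (1923527117136106/4972872869)/(-97922) = (1923527117136106/4972872869)*(-1/97922) = -961763558568053/243476828539109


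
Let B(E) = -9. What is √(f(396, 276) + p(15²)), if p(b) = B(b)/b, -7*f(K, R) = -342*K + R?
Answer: 7*√9851/5 ≈ 138.95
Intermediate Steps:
f(K, R) = -R/7 + 342*K/7 (f(K, R) = -(-342*K + R)/7 = -(R - 342*K)/7 = -R/7 + 342*K/7)
p(b) = -9/b
√(f(396, 276) + p(15²)) = √((-⅐*276 + (342/7)*396) - 9/(15²)) = √((-276/7 + 135432/7) - 9/225) = √(19308 - 9*1/225) = √(19308 - 1/25) = √(482699/25) = 7*√9851/5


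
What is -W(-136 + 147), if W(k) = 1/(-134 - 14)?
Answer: 1/148 ≈ 0.0067568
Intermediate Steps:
W(k) = -1/148 (W(k) = 1/(-148) = -1/148)
-W(-136 + 147) = -1*(-1/148) = 1/148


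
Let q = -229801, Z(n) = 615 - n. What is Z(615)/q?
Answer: 0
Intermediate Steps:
Z(615)/q = (615 - 1*615)/(-229801) = (615 - 615)*(-1/229801) = 0*(-1/229801) = 0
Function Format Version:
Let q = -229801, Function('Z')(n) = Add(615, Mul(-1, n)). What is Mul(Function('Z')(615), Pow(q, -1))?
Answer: 0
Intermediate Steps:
Mul(Function('Z')(615), Pow(q, -1)) = Mul(Add(615, Mul(-1, 615)), Pow(-229801, -1)) = Mul(Add(615, -615), Rational(-1, 229801)) = Mul(0, Rational(-1, 229801)) = 0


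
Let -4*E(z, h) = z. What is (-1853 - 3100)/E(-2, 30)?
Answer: -9906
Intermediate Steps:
E(z, h) = -z/4
(-1853 - 3100)/E(-2, 30) = (-1853 - 3100)/((-¼*(-2))) = -4953/½ = -4953*2 = -9906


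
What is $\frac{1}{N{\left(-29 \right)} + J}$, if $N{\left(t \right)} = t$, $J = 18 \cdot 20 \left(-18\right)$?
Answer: $- \frac{1}{6509} \approx -0.00015363$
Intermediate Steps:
$J = -6480$ ($J = 360 \left(-18\right) = -6480$)
$\frac{1}{N{\left(-29 \right)} + J} = \frac{1}{-29 - 6480} = \frac{1}{-6509} = - \frac{1}{6509}$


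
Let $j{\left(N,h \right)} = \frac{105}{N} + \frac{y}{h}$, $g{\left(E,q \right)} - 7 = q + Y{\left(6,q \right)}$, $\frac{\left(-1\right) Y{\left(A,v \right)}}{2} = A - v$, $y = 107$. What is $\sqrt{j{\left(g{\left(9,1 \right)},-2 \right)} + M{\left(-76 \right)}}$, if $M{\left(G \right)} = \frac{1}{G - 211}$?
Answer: $\frac{i \sqrt{8731401}}{287} \approx 10.296 i$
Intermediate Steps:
$Y{\left(A,v \right)} = - 2 A + 2 v$ ($Y{\left(A,v \right)} = - 2 \left(A - v\right) = - 2 A + 2 v$)
$M{\left(G \right)} = \frac{1}{-211 + G}$
$g{\left(E,q \right)} = -5 + 3 q$ ($g{\left(E,q \right)} = 7 + \left(q + \left(\left(-2\right) 6 + 2 q\right)\right) = 7 + \left(q + \left(-12 + 2 q\right)\right) = 7 + \left(-12 + 3 q\right) = -5 + 3 q$)
$j{\left(N,h \right)} = \frac{105}{N} + \frac{107}{h}$
$\sqrt{j{\left(g{\left(9,1 \right)},-2 \right)} + M{\left(-76 \right)}} = \sqrt{\left(\frac{105}{-5 + 3 \cdot 1} + \frac{107}{-2}\right) + \frac{1}{-211 - 76}} = \sqrt{\left(\frac{105}{-5 + 3} + 107 \left(- \frac{1}{2}\right)\right) + \frac{1}{-287}} = \sqrt{\left(\frac{105}{-2} - \frac{107}{2}\right) - \frac{1}{287}} = \sqrt{\left(105 \left(- \frac{1}{2}\right) - \frac{107}{2}\right) - \frac{1}{287}} = \sqrt{\left(- \frac{105}{2} - \frac{107}{2}\right) - \frac{1}{287}} = \sqrt{-106 - \frac{1}{287}} = \sqrt{- \frac{30423}{287}} = \frac{i \sqrt{8731401}}{287}$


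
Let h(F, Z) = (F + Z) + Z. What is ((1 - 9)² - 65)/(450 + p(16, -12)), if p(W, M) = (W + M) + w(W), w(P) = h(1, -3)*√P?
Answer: -1/434 ≈ -0.0023041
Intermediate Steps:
h(F, Z) = F + 2*Z
w(P) = -5*√P (w(P) = (1 + 2*(-3))*√P = (1 - 6)*√P = -5*√P)
p(W, M) = M + W - 5*√W (p(W, M) = (W + M) - 5*√W = (M + W) - 5*√W = M + W - 5*√W)
((1 - 9)² - 65)/(450 + p(16, -12)) = ((1 - 9)² - 65)/(450 + (-12 + 16 - 5*√16)) = ((-8)² - 65)/(450 + (-12 + 16 - 5*4)) = (64 - 65)/(450 + (-12 + 16 - 20)) = -1/(450 - 16) = -1/434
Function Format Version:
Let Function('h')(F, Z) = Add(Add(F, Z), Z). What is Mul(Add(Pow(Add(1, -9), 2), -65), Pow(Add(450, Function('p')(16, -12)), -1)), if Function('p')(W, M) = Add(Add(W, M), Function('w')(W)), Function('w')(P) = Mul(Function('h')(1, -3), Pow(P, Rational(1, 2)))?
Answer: Rational(-1, 434) ≈ -0.0023041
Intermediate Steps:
Function('h')(F, Z) = Add(F, Mul(2, Z))
Function('w')(P) = Mul(-5, Pow(P, Rational(1, 2))) (Function('w')(P) = Mul(Add(1, Mul(2, -3)), Pow(P, Rational(1, 2))) = Mul(Add(1, -6), Pow(P, Rational(1, 2))) = Mul(-5, Pow(P, Rational(1, 2))))
Function('p')(W, M) = Add(M, W, Mul(-5, Pow(W, Rational(1, 2)))) (Function('p')(W, M) = Add(Add(W, M), Mul(-5, Pow(W, Rational(1, 2)))) = Add(Add(M, W), Mul(-5, Pow(W, Rational(1, 2)))) = Add(M, W, Mul(-5, Pow(W, Rational(1, 2)))))
Mul(Add(Pow(Add(1, -9), 2), -65), Pow(Add(450, Function('p')(16, -12)), -1)) = Mul(Add(Pow(Add(1, -9), 2), -65), Pow(Add(450, Add(-12, 16, Mul(-5, Pow(16, Rational(1, 2))))), -1)) = Mul(Add(Pow(-8, 2), -65), Pow(Add(450, Add(-12, 16, Mul(-5, 4))), -1)) = Mul(Add(64, -65), Pow(Add(450, Add(-12, 16, -20)), -1)) = Mul(-1, Pow(Add(450, -16), -1)) = Mul(-1, Pow(434, -1)) = Mul(-1, Rational(1, 434)) = Rational(-1, 434)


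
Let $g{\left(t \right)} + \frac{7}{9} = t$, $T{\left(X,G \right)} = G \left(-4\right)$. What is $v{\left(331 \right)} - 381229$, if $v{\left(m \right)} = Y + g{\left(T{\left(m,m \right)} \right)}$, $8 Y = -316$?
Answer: $- \frac{6886679}{18} \approx -3.8259 \cdot 10^{5}$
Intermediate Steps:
$T{\left(X,G \right)} = - 4 G$
$g{\left(t \right)} = - \frac{7}{9} + t$
$Y = - \frac{79}{2}$ ($Y = \frac{1}{8} \left(-316\right) = - \frac{79}{2} \approx -39.5$)
$v{\left(m \right)} = - \frac{725}{18} - 4 m$ ($v{\left(m \right)} = - \frac{79}{2} - \left(\frac{7}{9} + 4 m\right) = - \frac{725}{18} - 4 m$)
$v{\left(331 \right)} - 381229 = \left(- \frac{725}{18} - 1324\right) - 381229 = - \frac{24557}{18} - 381229 = - \frac{6886679}{18}$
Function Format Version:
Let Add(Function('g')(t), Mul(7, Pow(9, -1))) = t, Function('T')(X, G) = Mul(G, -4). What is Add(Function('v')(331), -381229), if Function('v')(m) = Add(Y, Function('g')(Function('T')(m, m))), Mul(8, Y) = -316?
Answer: Rational(-6886679, 18) ≈ -3.8259e+5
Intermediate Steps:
Function('T')(X, G) = Mul(-4, G)
Function('g')(t) = Add(Rational(-7, 9), t)
Y = Rational(-79, 2) (Y = Mul(Rational(1, 8), -316) = Rational(-79, 2) ≈ -39.500)
Function('v')(m) = Add(Rational(-725, 18), Mul(-4, m)) (Function('v')(m) = Add(Rational(-79, 2), Add(Rational(-7, 9), Mul(-4, m))) = Add(Rational(-725, 18), Mul(-4, m)))
Add(Function('v')(331), -381229) = Add(Add(Rational(-725, 18), Mul(-4, 331)), -381229) = Add(Add(Rational(-725, 18), -1324), -381229) = Add(Rational(-24557, 18), -381229) = Rational(-6886679, 18)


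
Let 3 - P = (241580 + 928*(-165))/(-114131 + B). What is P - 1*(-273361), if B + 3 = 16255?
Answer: 26756683416/97879 ≈ 2.7337e+5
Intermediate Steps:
B = 16252 (B = -3 + 16255 = 16252)
P = 382097/97879 (P = 3 - (241580 + 928*(-165))/(-114131 + 16252) = 3 - (241580 - 153120)/(-97879) = 3 - 88460*(-1)/97879 = 3 - 1*(-88460/97879) = 3 + 88460/97879 = 382097/97879 ≈ 3.9038)
P - 1*(-273361) = 382097/97879 - 1*(-273361) = 382097/97879 + 273361 = 26756683416/97879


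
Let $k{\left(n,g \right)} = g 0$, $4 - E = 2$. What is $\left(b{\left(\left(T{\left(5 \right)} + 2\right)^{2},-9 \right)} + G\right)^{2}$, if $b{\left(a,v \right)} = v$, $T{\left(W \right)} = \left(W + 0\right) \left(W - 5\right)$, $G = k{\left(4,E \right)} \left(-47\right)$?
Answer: $81$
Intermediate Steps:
$E = 2$ ($E = 4 - 2 = 2$)
$k{\left(n,g \right)} = 0$
$G = 0$ ($G = 0 \left(-47\right) = 0$)
$T{\left(W \right)} = W \left(-5 + W\right)$
$\left(b{\left(\left(T{\left(5 \right)} + 2\right)^{2},-9 \right)} + G\right)^{2} = \left(-9 + 0\right)^{2} = \left(-9\right)^{2} = 81$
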